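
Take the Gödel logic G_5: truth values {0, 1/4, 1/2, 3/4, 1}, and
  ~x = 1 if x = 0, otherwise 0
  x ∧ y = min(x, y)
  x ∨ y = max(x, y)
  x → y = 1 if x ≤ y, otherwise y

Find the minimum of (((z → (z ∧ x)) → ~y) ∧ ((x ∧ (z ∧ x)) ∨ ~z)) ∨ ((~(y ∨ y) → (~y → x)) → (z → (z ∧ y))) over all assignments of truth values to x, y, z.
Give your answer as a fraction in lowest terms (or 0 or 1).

Take x = 0, y = 1/4, z = 1/2:
z ∧ x = 1/2 ∧ 0 = 0
z → (z ∧ x) = 1/2 → 0 = 0
~y = ~1/4 = 0
(z → (z ∧ x)) → ~y = 0 → 0 = 1
z ∧ x = 1/2 ∧ 0 = 0
x ∧ (z ∧ x) = 0 ∧ 0 = 0
~z = ~1/2 = 0
(x ∧ (z ∧ x)) ∨ ~z = 0 ∨ 0 = 0
((z → (z ∧ x)) → ~y) ∧ ((x ∧ (z ∧ x)) ∨ ~z) = 1 ∧ 0 = 0
y ∨ y = 1/4 ∨ 1/4 = 1/4
~(y ∨ y) = ~1/4 = 0
~y = ~1/4 = 0
~y → x = 0 → 0 = 1
~(y ∨ y) → (~y → x) = 0 → 1 = 1
z ∧ y = 1/2 ∧ 1/4 = 1/4
z → (z ∧ y) = 1/2 → 1/4 = 1/4
(~(y ∨ y) → (~y → x)) → (z → (z ∧ y)) = 1 → 1/4 = 1/4
(((z → (z ∧ x)) → ~y) ∧ ((x ∧ (z ∧ x)) ∨ ~z)) ∨ ((~(y ∨ y) → (~y → x)) → (z → (z ∧ y))) = 0 ∨ 1/4 = 1/4
No assignment yields a value below 1/4, so this is the minimum.

1/4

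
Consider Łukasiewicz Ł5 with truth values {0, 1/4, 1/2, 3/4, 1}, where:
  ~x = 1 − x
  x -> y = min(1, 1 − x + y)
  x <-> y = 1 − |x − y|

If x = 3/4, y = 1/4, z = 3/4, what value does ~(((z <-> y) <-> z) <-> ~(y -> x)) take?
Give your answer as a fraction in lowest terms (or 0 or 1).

z <-> y = 3/4 <-> 1/4 = 1/2
(z <-> y) <-> z = 1/2 <-> 3/4 = 3/4
y -> x = 1/4 -> 3/4 = 1
~(y -> x) = ~1 = 0
((z <-> y) <-> z) <-> ~(y -> x) = 3/4 <-> 0 = 1/4
~(((z <-> y) <-> z) <-> ~(y -> x)) = ~1/4 = 3/4

3/4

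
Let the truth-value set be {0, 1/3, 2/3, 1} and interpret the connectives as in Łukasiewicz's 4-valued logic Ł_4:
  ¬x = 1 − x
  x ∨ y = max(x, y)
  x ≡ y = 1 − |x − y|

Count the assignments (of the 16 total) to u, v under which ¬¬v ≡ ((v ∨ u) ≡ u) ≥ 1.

2

u = 0, v = 0 ↦ 0  <
u = 0, v = 1/3 ↦ 2/3  <
u = 0, v = 2/3 ↦ 2/3  <
u = 0, v = 1 ↦ 0  <
u = 1/3, v = 0 ↦ 0  <
u = 1/3, v = 1/3 ↦ 1/3  <
u = 1/3, v = 2/3 ↦ 1  ≥
u = 1/3, v = 1 ↦ 1/3  <
u = 2/3, v = 0 ↦ 0  <
u = 2/3, v = 1/3 ↦ 1/3  <
u = 2/3, v = 2/3 ↦ 2/3  <
u = 2/3, v = 1 ↦ 2/3  <
u = 1, v = 0 ↦ 0  <
u = 1, v = 1/3 ↦ 1/3  <
u = 1, v = 2/3 ↦ 2/3  <
u = 1, v = 1 ↦ 1  ≥
So 2 of the 16 assignments meet the threshold.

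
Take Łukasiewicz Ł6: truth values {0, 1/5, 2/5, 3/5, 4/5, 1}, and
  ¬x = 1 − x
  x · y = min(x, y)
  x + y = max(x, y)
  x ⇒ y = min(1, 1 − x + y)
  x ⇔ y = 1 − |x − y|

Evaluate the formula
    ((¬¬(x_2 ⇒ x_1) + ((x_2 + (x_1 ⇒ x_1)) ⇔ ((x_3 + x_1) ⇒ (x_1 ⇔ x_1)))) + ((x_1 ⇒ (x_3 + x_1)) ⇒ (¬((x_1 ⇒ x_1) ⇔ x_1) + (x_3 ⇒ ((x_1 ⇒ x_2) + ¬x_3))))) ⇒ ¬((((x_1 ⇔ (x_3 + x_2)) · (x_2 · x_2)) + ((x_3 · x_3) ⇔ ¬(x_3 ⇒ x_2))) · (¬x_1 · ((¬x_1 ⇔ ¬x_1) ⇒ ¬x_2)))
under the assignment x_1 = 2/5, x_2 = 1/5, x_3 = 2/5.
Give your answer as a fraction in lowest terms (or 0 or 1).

x_2 ⇒ x_1 = 1/5 ⇒ 2/5 = 1
¬(x_2 ⇒ x_1) = ¬1 = 0
¬¬(x_2 ⇒ x_1) = ¬0 = 1
x_1 ⇒ x_1 = 2/5 ⇒ 2/5 = 1
x_2 + (x_1 ⇒ x_1) = 1/5 + 1 = 1
x_3 + x_1 = 2/5 + 2/5 = 2/5
x_1 ⇔ x_1 = 2/5 ⇔ 2/5 = 1
(x_3 + x_1) ⇒ (x_1 ⇔ x_1) = 2/5 ⇒ 1 = 1
(x_2 + (x_1 ⇒ x_1)) ⇔ ((x_3 + x_1) ⇒ (x_1 ⇔ x_1)) = 1 ⇔ 1 = 1
¬¬(x_2 ⇒ x_1) + ((x_2 + (x_1 ⇒ x_1)) ⇔ ((x_3 + x_1) ⇒ (x_1 ⇔ x_1))) = 1 + 1 = 1
x_3 + x_1 = 2/5 + 2/5 = 2/5
x_1 ⇒ (x_3 + x_1) = 2/5 ⇒ 2/5 = 1
x_1 ⇒ x_1 = 2/5 ⇒ 2/5 = 1
(x_1 ⇒ x_1) ⇔ x_1 = 1 ⇔ 2/5 = 2/5
¬((x_1 ⇒ x_1) ⇔ x_1) = ¬2/5 = 3/5
x_1 ⇒ x_2 = 2/5 ⇒ 1/5 = 4/5
¬x_3 = ¬2/5 = 3/5
(x_1 ⇒ x_2) + ¬x_3 = 4/5 + 3/5 = 4/5
x_3 ⇒ ((x_1 ⇒ x_2) + ¬x_3) = 2/5 ⇒ 4/5 = 1
¬((x_1 ⇒ x_1) ⇔ x_1) + (x_3 ⇒ ((x_1 ⇒ x_2) + ¬x_3)) = 3/5 + 1 = 1
(x_1 ⇒ (x_3 + x_1)) ⇒ (¬((x_1 ⇒ x_1) ⇔ x_1) + (x_3 ⇒ ((x_1 ⇒ x_2) + ¬x_3))) = 1 ⇒ 1 = 1
(¬¬(x_2 ⇒ x_1) + ((x_2 + (x_1 ⇒ x_1)) ⇔ ((x_3 + x_1) ⇒ (x_1 ⇔ x_1)))) + ((x_1 ⇒ (x_3 + x_1)) ⇒ (¬((x_1 ⇒ x_1) ⇔ x_1) + (x_3 ⇒ ((x_1 ⇒ x_2) + ¬x_3)))) = 1 + 1 = 1
x_3 + x_2 = 2/5 + 1/5 = 2/5
x_1 ⇔ (x_3 + x_2) = 2/5 ⇔ 2/5 = 1
x_2 · x_2 = 1/5 · 1/5 = 1/5
(x_1 ⇔ (x_3 + x_2)) · (x_2 · x_2) = 1 · 1/5 = 1/5
x_3 · x_3 = 2/5 · 2/5 = 2/5
x_3 ⇒ x_2 = 2/5 ⇒ 1/5 = 4/5
¬(x_3 ⇒ x_2) = ¬4/5 = 1/5
(x_3 · x_3) ⇔ ¬(x_3 ⇒ x_2) = 2/5 ⇔ 1/5 = 4/5
((x_1 ⇔ (x_3 + x_2)) · (x_2 · x_2)) + ((x_3 · x_3) ⇔ ¬(x_3 ⇒ x_2)) = 1/5 + 4/5 = 4/5
¬x_1 = ¬2/5 = 3/5
¬x_1 = ¬2/5 = 3/5
¬x_1 = ¬2/5 = 3/5
¬x_1 ⇔ ¬x_1 = 3/5 ⇔ 3/5 = 1
¬x_2 = ¬1/5 = 4/5
(¬x_1 ⇔ ¬x_1) ⇒ ¬x_2 = 1 ⇒ 4/5 = 4/5
¬x_1 · ((¬x_1 ⇔ ¬x_1) ⇒ ¬x_2) = 3/5 · 4/5 = 3/5
(((x_1 ⇔ (x_3 + x_2)) · (x_2 · x_2)) + ((x_3 · x_3) ⇔ ¬(x_3 ⇒ x_2))) · (¬x_1 · ((¬x_1 ⇔ ¬x_1) ⇒ ¬x_2)) = 4/5 · 3/5 = 3/5
¬((((x_1 ⇔ (x_3 + x_2)) · (x_2 · x_2)) + ((x_3 · x_3) ⇔ ¬(x_3 ⇒ x_2))) · (¬x_1 · ((¬x_1 ⇔ ¬x_1) ⇒ ¬x_2))) = ¬3/5 = 2/5
((¬¬(x_2 ⇒ x_1) + ((x_2 + (x_1 ⇒ x_1)) ⇔ ((x_3 + x_1) ⇒ (x_1 ⇔ x_1)))) + ((x_1 ⇒ (x_3 + x_1)) ⇒ (¬((x_1 ⇒ x_1) ⇔ x_1) + (x_3 ⇒ ((x_1 ⇒ x_2) + ¬x_3))))) ⇒ ¬((((x_1 ⇔ (x_3 + x_2)) · (x_2 · x_2)) + ((x_3 · x_3) ⇔ ¬(x_3 ⇒ x_2))) · (¬x_1 · ((¬x_1 ⇔ ¬x_1) ⇒ ¬x_2))) = 1 ⇒ 2/5 = 2/5

2/5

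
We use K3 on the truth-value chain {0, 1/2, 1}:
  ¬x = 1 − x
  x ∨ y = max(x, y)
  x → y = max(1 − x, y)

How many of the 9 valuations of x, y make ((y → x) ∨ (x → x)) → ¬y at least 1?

x = 0, y = 0 ↦ 1  ≥
x = 0, y = 1/2 ↦ 1/2  <
x = 0, y = 1 ↦ 0  <
x = 1/2, y = 0 ↦ 1  ≥
x = 1/2, y = 1/2 ↦ 1/2  <
x = 1/2, y = 1 ↦ 1/2  <
x = 1, y = 0 ↦ 1  ≥
x = 1, y = 1/2 ↦ 1/2  <
x = 1, y = 1 ↦ 0  <
So 3 of the 9 assignments meet the threshold.

3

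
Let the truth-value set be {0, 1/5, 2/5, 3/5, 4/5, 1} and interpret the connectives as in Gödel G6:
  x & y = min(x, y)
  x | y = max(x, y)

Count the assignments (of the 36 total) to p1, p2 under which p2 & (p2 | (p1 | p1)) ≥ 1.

value 1: 6 assignments (counts)
value 4/5: 6 assignments
value 3/5: 6 assignments
value 2/5: 6 assignments
value 1/5: 6 assignments
value 0: 6 assignments
So 6 of the 36 assignments meet the threshold.

6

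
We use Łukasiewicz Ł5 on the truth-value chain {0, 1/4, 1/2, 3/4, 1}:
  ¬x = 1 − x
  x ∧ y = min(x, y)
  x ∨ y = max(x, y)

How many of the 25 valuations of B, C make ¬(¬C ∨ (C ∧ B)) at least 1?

1

value 1: 1 assignment (counts)
value 3/4: 3 assignments
value 1/2: 7 assignments
value 1/4: 8 assignments
value 0: 6 assignments
So 1 of the 25 assignments meets the threshold.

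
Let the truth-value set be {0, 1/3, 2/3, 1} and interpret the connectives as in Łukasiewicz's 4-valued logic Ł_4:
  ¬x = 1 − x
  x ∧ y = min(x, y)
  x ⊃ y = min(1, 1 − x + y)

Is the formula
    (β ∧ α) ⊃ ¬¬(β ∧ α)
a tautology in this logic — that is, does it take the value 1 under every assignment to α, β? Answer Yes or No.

Yes

α = 0, β = 0 ↦ 1
α = 0, β = 1/3 ↦ 1
α = 0, β = 2/3 ↦ 1
α = 0, β = 1 ↦ 1
α = 1/3, β = 0 ↦ 1
α = 1/3, β = 1/3 ↦ 1
α = 1/3, β = 2/3 ↦ 1
α = 1/3, β = 1 ↦ 1
α = 2/3, β = 0 ↦ 1
α = 2/3, β = 1/3 ↦ 1
α = 2/3, β = 2/3 ↦ 1
α = 2/3, β = 1 ↦ 1
α = 1, β = 0 ↦ 1
α = 1, β = 1/3 ↦ 1
α = 1, β = 2/3 ↦ 1
α = 1, β = 1 ↦ 1
Every assignment gives a value ≥ 1.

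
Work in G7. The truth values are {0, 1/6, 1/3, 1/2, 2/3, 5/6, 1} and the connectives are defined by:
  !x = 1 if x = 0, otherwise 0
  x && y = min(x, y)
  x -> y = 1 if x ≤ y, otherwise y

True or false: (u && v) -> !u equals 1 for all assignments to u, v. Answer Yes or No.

No

Counterexample: take u = 1/6, v = 1/6.
u && v = 1/6 && 1/6 = 1/6
!u = !1/6 = 0
(u && v) -> !u = 1/6 -> 0 = 0
This gives 0 ≠ 1.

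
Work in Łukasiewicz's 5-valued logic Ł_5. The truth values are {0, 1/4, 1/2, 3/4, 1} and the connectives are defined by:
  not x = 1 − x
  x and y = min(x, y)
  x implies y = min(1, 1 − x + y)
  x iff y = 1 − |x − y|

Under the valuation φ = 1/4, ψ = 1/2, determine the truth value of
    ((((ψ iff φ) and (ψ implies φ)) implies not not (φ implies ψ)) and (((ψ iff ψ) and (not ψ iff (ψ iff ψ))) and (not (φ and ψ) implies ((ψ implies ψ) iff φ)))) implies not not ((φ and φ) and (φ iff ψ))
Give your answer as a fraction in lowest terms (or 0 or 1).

ψ iff φ = 1/2 iff 1/4 = 3/4
ψ implies φ = 1/2 implies 1/4 = 3/4
(ψ iff φ) and (ψ implies φ) = 3/4 and 3/4 = 3/4
φ implies ψ = 1/4 implies 1/2 = 1
not (φ implies ψ) = not 1 = 0
not not (φ implies ψ) = not 0 = 1
((ψ iff φ) and (ψ implies φ)) implies not not (φ implies ψ) = 3/4 implies 1 = 1
ψ iff ψ = 1/2 iff 1/2 = 1
not ψ = not 1/2 = 1/2
ψ iff ψ = 1/2 iff 1/2 = 1
not ψ iff (ψ iff ψ) = 1/2 iff 1 = 1/2
(ψ iff ψ) and (not ψ iff (ψ iff ψ)) = 1 and 1/2 = 1/2
φ and ψ = 1/4 and 1/2 = 1/4
not (φ and ψ) = not 1/4 = 3/4
ψ implies ψ = 1/2 implies 1/2 = 1
(ψ implies ψ) iff φ = 1 iff 1/4 = 1/4
not (φ and ψ) implies ((ψ implies ψ) iff φ) = 3/4 implies 1/4 = 1/2
((ψ iff ψ) and (not ψ iff (ψ iff ψ))) and (not (φ and ψ) implies ((ψ implies ψ) iff φ)) = 1/2 and 1/2 = 1/2
(((ψ iff φ) and (ψ implies φ)) implies not not (φ implies ψ)) and (((ψ iff ψ) and (not ψ iff (ψ iff ψ))) and (not (φ and ψ) implies ((ψ implies ψ) iff φ))) = 1 and 1/2 = 1/2
φ and φ = 1/4 and 1/4 = 1/4
φ iff ψ = 1/4 iff 1/2 = 3/4
(φ and φ) and (φ iff ψ) = 1/4 and 3/4 = 1/4
not ((φ and φ) and (φ iff ψ)) = not 1/4 = 3/4
not not ((φ and φ) and (φ iff ψ)) = not 3/4 = 1/4
((((ψ iff φ) and (ψ implies φ)) implies not not (φ implies ψ)) and (((ψ iff ψ) and (not ψ iff (ψ iff ψ))) and (not (φ and ψ) implies ((ψ implies ψ) iff φ)))) implies not not ((φ and φ) and (φ iff ψ)) = 1/2 implies 1/4 = 3/4

3/4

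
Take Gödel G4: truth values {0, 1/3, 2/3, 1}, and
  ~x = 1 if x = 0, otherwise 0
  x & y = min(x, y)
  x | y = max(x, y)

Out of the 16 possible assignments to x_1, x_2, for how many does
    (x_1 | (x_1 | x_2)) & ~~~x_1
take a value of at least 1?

x_1 = 0, x_2 = 0 ↦ 0  <
x_1 = 0, x_2 = 1/3 ↦ 1/3  <
x_1 = 0, x_2 = 2/3 ↦ 2/3  <
x_1 = 0, x_2 = 1 ↦ 1  ≥
x_1 = 1/3, x_2 = 0 ↦ 0  <
x_1 = 1/3, x_2 = 1/3 ↦ 0  <
x_1 = 1/3, x_2 = 2/3 ↦ 0  <
x_1 = 1/3, x_2 = 1 ↦ 0  <
x_1 = 2/3, x_2 = 0 ↦ 0  <
x_1 = 2/3, x_2 = 1/3 ↦ 0  <
x_1 = 2/3, x_2 = 2/3 ↦ 0  <
x_1 = 2/3, x_2 = 1 ↦ 0  <
x_1 = 1, x_2 = 0 ↦ 0  <
x_1 = 1, x_2 = 1/3 ↦ 0  <
x_1 = 1, x_2 = 2/3 ↦ 0  <
x_1 = 1, x_2 = 1 ↦ 0  <
So 1 of the 16 assignments meets the threshold.

1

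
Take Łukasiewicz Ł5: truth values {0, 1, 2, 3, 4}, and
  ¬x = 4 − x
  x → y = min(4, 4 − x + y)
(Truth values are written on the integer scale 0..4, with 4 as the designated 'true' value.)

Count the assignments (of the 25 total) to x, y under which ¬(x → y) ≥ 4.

1

value 4: 1 assignment (counts)
value 3: 2 assignments
value 2: 3 assignments
value 1: 4 assignments
value 0: 15 assignments
So 1 of the 25 assignments meets the threshold.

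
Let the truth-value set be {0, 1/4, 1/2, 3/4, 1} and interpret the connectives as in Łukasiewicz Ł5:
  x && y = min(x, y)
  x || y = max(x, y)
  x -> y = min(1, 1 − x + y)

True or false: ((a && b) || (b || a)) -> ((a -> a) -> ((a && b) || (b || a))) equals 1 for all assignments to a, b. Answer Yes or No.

Yes

At a = 1/2, b = 3/4, for instance:
a && b = 1/2 && 3/4 = 1/2
b || a = 3/4 || 1/2 = 3/4
(a && b) || (b || a) = 1/2 || 3/4 = 3/4
a -> a = 1/2 -> 1/2 = 1
(a -> a) -> ((a && b) || (b || a)) = 1 -> 3/4 = 3/4
((a && b) || (b || a)) -> ((a -> a) -> ((a && b) || (b || a))) = 3/4 -> 3/4 = 1
and checking the remaining 24 assignments likewise gives ≥ 1 in every case.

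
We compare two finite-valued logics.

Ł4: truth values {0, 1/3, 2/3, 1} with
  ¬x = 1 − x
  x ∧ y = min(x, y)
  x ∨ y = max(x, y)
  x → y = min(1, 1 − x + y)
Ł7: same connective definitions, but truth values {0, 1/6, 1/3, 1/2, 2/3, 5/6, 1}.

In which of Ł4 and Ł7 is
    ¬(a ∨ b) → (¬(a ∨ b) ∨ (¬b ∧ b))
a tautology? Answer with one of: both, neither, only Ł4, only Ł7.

In Ł4: every assignment gives 1 — tautology.
In Ł7: every assignment gives 1 — tautology.

both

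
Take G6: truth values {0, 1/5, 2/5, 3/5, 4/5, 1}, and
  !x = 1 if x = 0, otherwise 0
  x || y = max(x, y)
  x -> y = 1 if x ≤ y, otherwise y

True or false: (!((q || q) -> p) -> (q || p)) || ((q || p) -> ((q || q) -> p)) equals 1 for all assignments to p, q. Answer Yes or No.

No

Counterexample: take p = 0, q = 1/5.
q || q = 1/5 || 1/5 = 1/5
(q || q) -> p = 1/5 -> 0 = 0
!((q || q) -> p) = !0 = 1
q || p = 1/5 || 0 = 1/5
!((q || q) -> p) -> (q || p) = 1 -> 1/5 = 1/5
q || p = 1/5 || 0 = 1/5
q || q = 1/5 || 1/5 = 1/5
(q || q) -> p = 1/5 -> 0 = 0
(q || p) -> ((q || q) -> p) = 1/5 -> 0 = 0
(!((q || q) -> p) -> (q || p)) || ((q || p) -> ((q || q) -> p)) = 1/5 || 0 = 1/5
This gives 1/5 ≠ 1.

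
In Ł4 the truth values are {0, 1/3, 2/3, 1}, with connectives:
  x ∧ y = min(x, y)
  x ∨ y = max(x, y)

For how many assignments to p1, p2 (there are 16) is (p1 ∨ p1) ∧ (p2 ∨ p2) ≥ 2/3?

p1 = 0, p2 = 0 ↦ 0  <
p1 = 0, p2 = 1/3 ↦ 0  <
p1 = 0, p2 = 2/3 ↦ 0  <
p1 = 0, p2 = 1 ↦ 0  <
p1 = 1/3, p2 = 0 ↦ 0  <
p1 = 1/3, p2 = 1/3 ↦ 1/3  <
p1 = 1/3, p2 = 2/3 ↦ 1/3  <
p1 = 1/3, p2 = 1 ↦ 1/3  <
p1 = 2/3, p2 = 0 ↦ 0  <
p1 = 2/3, p2 = 1/3 ↦ 1/3  <
p1 = 2/3, p2 = 2/3 ↦ 2/3  ≥
p1 = 2/3, p2 = 1 ↦ 2/3  ≥
p1 = 1, p2 = 0 ↦ 0  <
p1 = 1, p2 = 1/3 ↦ 1/3  <
p1 = 1, p2 = 2/3 ↦ 2/3  ≥
p1 = 1, p2 = 1 ↦ 1  ≥
So 4 of the 16 assignments meet the threshold.

4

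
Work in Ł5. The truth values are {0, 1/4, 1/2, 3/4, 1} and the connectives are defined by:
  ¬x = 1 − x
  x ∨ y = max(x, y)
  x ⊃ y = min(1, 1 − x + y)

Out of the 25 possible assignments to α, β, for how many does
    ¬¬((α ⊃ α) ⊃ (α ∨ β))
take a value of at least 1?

value 1: 9 assignments (counts)
value 3/4: 7 assignments
value 1/2: 5 assignments
value 1/4: 3 assignments
value 0: 1 assignment
So 9 of the 25 assignments meet the threshold.

9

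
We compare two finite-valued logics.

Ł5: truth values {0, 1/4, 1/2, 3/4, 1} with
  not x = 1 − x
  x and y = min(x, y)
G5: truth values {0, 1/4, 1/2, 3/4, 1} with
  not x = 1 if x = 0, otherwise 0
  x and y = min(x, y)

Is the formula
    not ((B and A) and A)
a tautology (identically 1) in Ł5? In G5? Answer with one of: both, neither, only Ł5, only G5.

neither

In Ł5: at A = 1/4, B = 1/4 the value is 3/4 — not a tautology.
In G5: at A = 1/4, B = 1/4 the value is 0 — not a tautology.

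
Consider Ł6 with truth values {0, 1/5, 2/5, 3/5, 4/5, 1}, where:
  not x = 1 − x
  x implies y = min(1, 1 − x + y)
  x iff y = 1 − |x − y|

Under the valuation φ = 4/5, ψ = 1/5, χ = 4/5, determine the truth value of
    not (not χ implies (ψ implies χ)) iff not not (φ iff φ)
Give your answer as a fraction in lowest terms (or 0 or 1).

0

not χ = not 4/5 = 1/5
ψ implies χ = 1/5 implies 4/5 = 1
not χ implies (ψ implies χ) = 1/5 implies 1 = 1
not (not χ implies (ψ implies χ)) = not 1 = 0
φ iff φ = 4/5 iff 4/5 = 1
not (φ iff φ) = not 1 = 0
not not (φ iff φ) = not 0 = 1
not (not χ implies (ψ implies χ)) iff not not (φ iff φ) = 0 iff 1 = 0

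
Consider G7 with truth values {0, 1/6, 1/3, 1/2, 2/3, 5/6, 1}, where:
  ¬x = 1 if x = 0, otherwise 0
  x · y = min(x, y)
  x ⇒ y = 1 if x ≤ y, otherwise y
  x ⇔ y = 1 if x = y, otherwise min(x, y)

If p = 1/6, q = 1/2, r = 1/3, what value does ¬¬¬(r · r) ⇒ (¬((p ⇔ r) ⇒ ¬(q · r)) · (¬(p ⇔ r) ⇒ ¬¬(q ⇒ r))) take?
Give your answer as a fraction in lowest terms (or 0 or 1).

1

r · r = 1/3 · 1/3 = 1/3
¬(r · r) = ¬1/3 = 0
¬¬(r · r) = ¬0 = 1
¬¬¬(r · r) = ¬1 = 0
p ⇔ r = 1/6 ⇔ 1/3 = 1/6
q · r = 1/2 · 1/3 = 1/3
¬(q · r) = ¬1/3 = 0
(p ⇔ r) ⇒ ¬(q · r) = 1/6 ⇒ 0 = 0
¬((p ⇔ r) ⇒ ¬(q · r)) = ¬0 = 1
p ⇔ r = 1/6 ⇔ 1/3 = 1/6
¬(p ⇔ r) = ¬1/6 = 0
q ⇒ r = 1/2 ⇒ 1/3 = 1/3
¬(q ⇒ r) = ¬1/3 = 0
¬¬(q ⇒ r) = ¬0 = 1
¬(p ⇔ r) ⇒ ¬¬(q ⇒ r) = 0 ⇒ 1 = 1
¬((p ⇔ r) ⇒ ¬(q · r)) · (¬(p ⇔ r) ⇒ ¬¬(q ⇒ r)) = 1 · 1 = 1
¬¬¬(r · r) ⇒ (¬((p ⇔ r) ⇒ ¬(q · r)) · (¬(p ⇔ r) ⇒ ¬¬(q ⇒ r))) = 0 ⇒ 1 = 1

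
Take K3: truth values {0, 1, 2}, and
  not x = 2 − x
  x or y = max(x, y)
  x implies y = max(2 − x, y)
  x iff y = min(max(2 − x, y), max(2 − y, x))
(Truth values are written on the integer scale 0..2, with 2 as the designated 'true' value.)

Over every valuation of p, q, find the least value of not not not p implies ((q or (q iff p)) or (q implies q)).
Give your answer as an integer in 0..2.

1

Take p = 0, q = 1:
not p = not 0 = 2
not not p = not 2 = 0
not not not p = not 0 = 2
q iff p = 1 iff 0 = 1
q or (q iff p) = 1 or 1 = 1
q implies q = 1 implies 1 = 1
(q or (q iff p)) or (q implies q) = 1 or 1 = 1
not not not p implies ((q or (q iff p)) or (q implies q)) = 2 implies 1 = 1
No assignment yields a value below 1, so this is the minimum.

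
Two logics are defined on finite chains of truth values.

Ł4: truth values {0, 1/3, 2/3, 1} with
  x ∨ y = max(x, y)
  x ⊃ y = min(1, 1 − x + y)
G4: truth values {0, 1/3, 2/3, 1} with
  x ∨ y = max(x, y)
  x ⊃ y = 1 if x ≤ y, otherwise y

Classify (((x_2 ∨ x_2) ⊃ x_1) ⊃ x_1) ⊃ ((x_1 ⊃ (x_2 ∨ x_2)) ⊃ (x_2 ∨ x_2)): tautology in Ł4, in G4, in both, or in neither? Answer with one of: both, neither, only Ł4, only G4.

only Ł4

In Ł4: every assignment gives 1 — tautology.
In G4: at x_1 = 0, x_2 = 1/3 the value is 1/3 — not a tautology.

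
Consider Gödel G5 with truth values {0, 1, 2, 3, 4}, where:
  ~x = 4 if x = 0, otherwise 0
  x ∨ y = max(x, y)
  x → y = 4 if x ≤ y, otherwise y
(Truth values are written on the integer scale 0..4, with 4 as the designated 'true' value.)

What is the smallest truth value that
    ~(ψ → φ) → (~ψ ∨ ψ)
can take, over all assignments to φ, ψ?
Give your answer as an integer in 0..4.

Take φ = 0, ψ = 1:
ψ → φ = 1 → 0 = 0
~(ψ → φ) = ~0 = 4
~ψ = ~1 = 0
~ψ ∨ ψ = 0 ∨ 1 = 1
~(ψ → φ) → (~ψ ∨ ψ) = 4 → 1 = 1
No assignment yields a value below 1, so this is the minimum.

1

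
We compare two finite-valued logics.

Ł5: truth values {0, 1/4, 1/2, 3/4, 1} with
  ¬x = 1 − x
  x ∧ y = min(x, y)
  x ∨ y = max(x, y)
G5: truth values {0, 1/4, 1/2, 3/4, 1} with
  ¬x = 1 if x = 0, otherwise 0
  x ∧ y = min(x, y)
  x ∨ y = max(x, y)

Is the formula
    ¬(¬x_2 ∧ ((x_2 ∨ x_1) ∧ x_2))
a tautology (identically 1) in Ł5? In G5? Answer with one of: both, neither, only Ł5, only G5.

In Ł5: at x_1 = 0, x_2 = 1/4 the value is 3/4 — not a tautology.
In G5: every assignment gives 1 — tautology.

only G5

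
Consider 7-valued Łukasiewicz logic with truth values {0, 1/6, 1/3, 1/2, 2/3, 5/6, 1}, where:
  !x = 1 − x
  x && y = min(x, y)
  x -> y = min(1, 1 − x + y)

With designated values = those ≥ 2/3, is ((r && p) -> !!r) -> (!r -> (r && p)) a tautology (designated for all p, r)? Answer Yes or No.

No

Counterexample: take p = 0, r = 0.
r && p = 0 && 0 = 0
!r = !0 = 1
!!r = !1 = 0
(r && p) -> !!r = 0 -> 0 = 1
!r = !0 = 1
r && p = 0 && 0 = 0
!r -> (r && p) = 1 -> 0 = 0
((r && p) -> !!r) -> (!r -> (r && p)) = 1 -> 0 = 0
This gives 0, which is below 2/3.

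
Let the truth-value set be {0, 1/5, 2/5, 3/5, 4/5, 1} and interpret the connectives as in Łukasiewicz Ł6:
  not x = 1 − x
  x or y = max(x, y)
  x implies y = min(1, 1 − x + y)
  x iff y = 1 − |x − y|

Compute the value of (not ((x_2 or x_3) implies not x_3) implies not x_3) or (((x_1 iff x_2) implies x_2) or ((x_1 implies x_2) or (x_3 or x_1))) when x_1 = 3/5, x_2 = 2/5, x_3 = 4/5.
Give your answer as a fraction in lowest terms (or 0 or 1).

4/5

x_2 or x_3 = 2/5 or 4/5 = 4/5
not x_3 = not 4/5 = 1/5
(x_2 or x_3) implies not x_3 = 4/5 implies 1/5 = 2/5
not ((x_2 or x_3) implies not x_3) = not 2/5 = 3/5
not x_3 = not 4/5 = 1/5
not ((x_2 or x_3) implies not x_3) implies not x_3 = 3/5 implies 1/5 = 3/5
x_1 iff x_2 = 3/5 iff 2/5 = 4/5
(x_1 iff x_2) implies x_2 = 4/5 implies 2/5 = 3/5
x_1 implies x_2 = 3/5 implies 2/5 = 4/5
x_3 or x_1 = 4/5 or 3/5 = 4/5
(x_1 implies x_2) or (x_3 or x_1) = 4/5 or 4/5 = 4/5
((x_1 iff x_2) implies x_2) or ((x_1 implies x_2) or (x_3 or x_1)) = 3/5 or 4/5 = 4/5
(not ((x_2 or x_3) implies not x_3) implies not x_3) or (((x_1 iff x_2) implies x_2) or ((x_1 implies x_2) or (x_3 or x_1))) = 3/5 or 4/5 = 4/5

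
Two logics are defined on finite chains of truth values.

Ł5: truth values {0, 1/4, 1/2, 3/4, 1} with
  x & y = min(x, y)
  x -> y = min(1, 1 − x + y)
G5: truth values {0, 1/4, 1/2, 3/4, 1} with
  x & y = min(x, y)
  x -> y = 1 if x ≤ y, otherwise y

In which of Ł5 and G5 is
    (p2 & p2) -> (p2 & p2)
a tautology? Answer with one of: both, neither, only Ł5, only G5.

both

In Ł5: every assignment gives 1 — tautology.
In G5: every assignment gives 1 — tautology.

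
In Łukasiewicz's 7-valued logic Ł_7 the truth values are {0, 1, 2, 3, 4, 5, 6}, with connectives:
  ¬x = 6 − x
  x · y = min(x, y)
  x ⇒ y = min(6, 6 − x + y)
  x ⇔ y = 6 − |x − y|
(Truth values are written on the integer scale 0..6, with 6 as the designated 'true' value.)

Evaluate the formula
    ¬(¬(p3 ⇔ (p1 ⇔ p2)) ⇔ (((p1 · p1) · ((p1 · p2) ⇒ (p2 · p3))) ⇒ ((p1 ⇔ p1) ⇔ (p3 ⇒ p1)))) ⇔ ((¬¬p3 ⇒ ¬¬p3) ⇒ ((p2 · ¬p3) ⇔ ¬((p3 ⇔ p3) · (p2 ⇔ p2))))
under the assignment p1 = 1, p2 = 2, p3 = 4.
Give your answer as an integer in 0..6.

p1 ⇔ p2 = 1 ⇔ 2 = 5
p3 ⇔ (p1 ⇔ p2) = 4 ⇔ 5 = 5
¬(p3 ⇔ (p1 ⇔ p2)) = ¬5 = 1
p1 · p1 = 1 · 1 = 1
p1 · p2 = 1 · 2 = 1
p2 · p3 = 2 · 4 = 2
(p1 · p2) ⇒ (p2 · p3) = 1 ⇒ 2 = 6
(p1 · p1) · ((p1 · p2) ⇒ (p2 · p3)) = 1 · 6 = 1
p1 ⇔ p1 = 1 ⇔ 1 = 6
p3 ⇒ p1 = 4 ⇒ 1 = 3
(p1 ⇔ p1) ⇔ (p3 ⇒ p1) = 6 ⇔ 3 = 3
((p1 · p1) · ((p1 · p2) ⇒ (p2 · p3))) ⇒ ((p1 ⇔ p1) ⇔ (p3 ⇒ p1)) = 1 ⇒ 3 = 6
¬(p3 ⇔ (p1 ⇔ p2)) ⇔ (((p1 · p1) · ((p1 · p2) ⇒ (p2 · p3))) ⇒ ((p1 ⇔ p1) ⇔ (p3 ⇒ p1))) = 1 ⇔ 6 = 1
¬(¬(p3 ⇔ (p1 ⇔ p2)) ⇔ (((p1 · p1) · ((p1 · p2) ⇒ (p2 · p3))) ⇒ ((p1 ⇔ p1) ⇔ (p3 ⇒ p1)))) = ¬1 = 5
¬p3 = ¬4 = 2
¬¬p3 = ¬2 = 4
¬p3 = ¬4 = 2
¬¬p3 = ¬2 = 4
¬¬p3 ⇒ ¬¬p3 = 4 ⇒ 4 = 6
¬p3 = ¬4 = 2
p2 · ¬p3 = 2 · 2 = 2
p3 ⇔ p3 = 4 ⇔ 4 = 6
p2 ⇔ p2 = 2 ⇔ 2 = 6
(p3 ⇔ p3) · (p2 ⇔ p2) = 6 · 6 = 6
¬((p3 ⇔ p3) · (p2 ⇔ p2)) = ¬6 = 0
(p2 · ¬p3) ⇔ ¬((p3 ⇔ p3) · (p2 ⇔ p2)) = 2 ⇔ 0 = 4
(¬¬p3 ⇒ ¬¬p3) ⇒ ((p2 · ¬p3) ⇔ ¬((p3 ⇔ p3) · (p2 ⇔ p2))) = 6 ⇒ 4 = 4
¬(¬(p3 ⇔ (p1 ⇔ p2)) ⇔ (((p1 · p1) · ((p1 · p2) ⇒ (p2 · p3))) ⇒ ((p1 ⇔ p1) ⇔ (p3 ⇒ p1)))) ⇔ ((¬¬p3 ⇒ ¬¬p3) ⇒ ((p2 · ¬p3) ⇔ ¬((p3 ⇔ p3) · (p2 ⇔ p2)))) = 5 ⇔ 4 = 5

5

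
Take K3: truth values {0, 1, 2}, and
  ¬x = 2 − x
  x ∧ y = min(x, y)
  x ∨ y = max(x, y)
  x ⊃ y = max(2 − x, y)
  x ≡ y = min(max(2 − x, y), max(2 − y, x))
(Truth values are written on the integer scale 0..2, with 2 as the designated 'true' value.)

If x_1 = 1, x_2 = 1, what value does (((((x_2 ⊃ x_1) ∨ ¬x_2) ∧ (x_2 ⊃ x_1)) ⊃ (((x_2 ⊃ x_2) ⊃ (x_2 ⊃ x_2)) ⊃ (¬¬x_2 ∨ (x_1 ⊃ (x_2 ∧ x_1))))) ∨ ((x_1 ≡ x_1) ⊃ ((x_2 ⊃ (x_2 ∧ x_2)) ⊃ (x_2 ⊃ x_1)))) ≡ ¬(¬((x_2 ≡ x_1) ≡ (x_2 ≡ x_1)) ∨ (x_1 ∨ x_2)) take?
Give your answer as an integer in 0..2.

1

x_2 ⊃ x_1 = 1 ⊃ 1 = 1
¬x_2 = ¬1 = 1
(x_2 ⊃ x_1) ∨ ¬x_2 = 1 ∨ 1 = 1
x_2 ⊃ x_1 = 1 ⊃ 1 = 1
((x_2 ⊃ x_1) ∨ ¬x_2) ∧ (x_2 ⊃ x_1) = 1 ∧ 1 = 1
x_2 ⊃ x_2 = 1 ⊃ 1 = 1
x_2 ⊃ x_2 = 1 ⊃ 1 = 1
(x_2 ⊃ x_2) ⊃ (x_2 ⊃ x_2) = 1 ⊃ 1 = 1
¬x_2 = ¬1 = 1
¬¬x_2 = ¬1 = 1
x_2 ∧ x_1 = 1 ∧ 1 = 1
x_1 ⊃ (x_2 ∧ x_1) = 1 ⊃ 1 = 1
¬¬x_2 ∨ (x_1 ⊃ (x_2 ∧ x_1)) = 1 ∨ 1 = 1
((x_2 ⊃ x_2) ⊃ (x_2 ⊃ x_2)) ⊃ (¬¬x_2 ∨ (x_1 ⊃ (x_2 ∧ x_1))) = 1 ⊃ 1 = 1
(((x_2 ⊃ x_1) ∨ ¬x_2) ∧ (x_2 ⊃ x_1)) ⊃ (((x_2 ⊃ x_2) ⊃ (x_2 ⊃ x_2)) ⊃ (¬¬x_2 ∨ (x_1 ⊃ (x_2 ∧ x_1)))) = 1 ⊃ 1 = 1
x_1 ≡ x_1 = 1 ≡ 1 = 1
x_2 ∧ x_2 = 1 ∧ 1 = 1
x_2 ⊃ (x_2 ∧ x_2) = 1 ⊃ 1 = 1
x_2 ⊃ x_1 = 1 ⊃ 1 = 1
(x_2 ⊃ (x_2 ∧ x_2)) ⊃ (x_2 ⊃ x_1) = 1 ⊃ 1 = 1
(x_1 ≡ x_1) ⊃ ((x_2 ⊃ (x_2 ∧ x_2)) ⊃ (x_2 ⊃ x_1)) = 1 ⊃ 1 = 1
((((x_2 ⊃ x_1) ∨ ¬x_2) ∧ (x_2 ⊃ x_1)) ⊃ (((x_2 ⊃ x_2) ⊃ (x_2 ⊃ x_2)) ⊃ (¬¬x_2 ∨ (x_1 ⊃ (x_2 ∧ x_1))))) ∨ ((x_1 ≡ x_1) ⊃ ((x_2 ⊃ (x_2 ∧ x_2)) ⊃ (x_2 ⊃ x_1))) = 1 ∨ 1 = 1
x_2 ≡ x_1 = 1 ≡ 1 = 1
x_2 ≡ x_1 = 1 ≡ 1 = 1
(x_2 ≡ x_1) ≡ (x_2 ≡ x_1) = 1 ≡ 1 = 1
¬((x_2 ≡ x_1) ≡ (x_2 ≡ x_1)) = ¬1 = 1
x_1 ∨ x_2 = 1 ∨ 1 = 1
¬((x_2 ≡ x_1) ≡ (x_2 ≡ x_1)) ∨ (x_1 ∨ x_2) = 1 ∨ 1 = 1
¬(¬((x_2 ≡ x_1) ≡ (x_2 ≡ x_1)) ∨ (x_1 ∨ x_2)) = ¬1 = 1
(((((x_2 ⊃ x_1) ∨ ¬x_2) ∧ (x_2 ⊃ x_1)) ⊃ (((x_2 ⊃ x_2) ⊃ (x_2 ⊃ x_2)) ⊃ (¬¬x_2 ∨ (x_1 ⊃ (x_2 ∧ x_1))))) ∨ ((x_1 ≡ x_1) ⊃ ((x_2 ⊃ (x_2 ∧ x_2)) ⊃ (x_2 ⊃ x_1)))) ≡ ¬(¬((x_2 ≡ x_1) ≡ (x_2 ≡ x_1)) ∨ (x_1 ∨ x_2)) = 1 ≡ 1 = 1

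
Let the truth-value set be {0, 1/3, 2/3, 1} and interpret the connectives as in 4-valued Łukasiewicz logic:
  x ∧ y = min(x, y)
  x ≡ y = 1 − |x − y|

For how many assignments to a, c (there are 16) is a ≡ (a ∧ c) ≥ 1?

a = 0, c = 0 ↦ 1  ≥
a = 0, c = 1/3 ↦ 1  ≥
a = 0, c = 2/3 ↦ 1  ≥
a = 0, c = 1 ↦ 1  ≥
a = 1/3, c = 0 ↦ 2/3  <
a = 1/3, c = 1/3 ↦ 1  ≥
a = 1/3, c = 2/3 ↦ 1  ≥
a = 1/3, c = 1 ↦ 1  ≥
a = 2/3, c = 0 ↦ 1/3  <
a = 2/3, c = 1/3 ↦ 2/3  <
a = 2/3, c = 2/3 ↦ 1  ≥
a = 2/3, c = 1 ↦ 1  ≥
a = 1, c = 0 ↦ 0  <
a = 1, c = 1/3 ↦ 1/3  <
a = 1, c = 2/3 ↦ 2/3  <
a = 1, c = 1 ↦ 1  ≥
So 10 of the 16 assignments meet the threshold.

10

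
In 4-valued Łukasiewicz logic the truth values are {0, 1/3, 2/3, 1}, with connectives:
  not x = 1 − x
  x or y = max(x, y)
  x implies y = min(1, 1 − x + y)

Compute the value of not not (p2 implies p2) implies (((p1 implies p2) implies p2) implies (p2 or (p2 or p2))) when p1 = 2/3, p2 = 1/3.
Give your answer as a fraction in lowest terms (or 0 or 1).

p2 implies p2 = 1/3 implies 1/3 = 1
not (p2 implies p2) = not 1 = 0
not not (p2 implies p2) = not 0 = 1
p1 implies p2 = 2/3 implies 1/3 = 2/3
(p1 implies p2) implies p2 = 2/3 implies 1/3 = 2/3
p2 or p2 = 1/3 or 1/3 = 1/3
p2 or (p2 or p2) = 1/3 or 1/3 = 1/3
((p1 implies p2) implies p2) implies (p2 or (p2 or p2)) = 2/3 implies 1/3 = 2/3
not not (p2 implies p2) implies (((p1 implies p2) implies p2) implies (p2 or (p2 or p2))) = 1 implies 2/3 = 2/3

2/3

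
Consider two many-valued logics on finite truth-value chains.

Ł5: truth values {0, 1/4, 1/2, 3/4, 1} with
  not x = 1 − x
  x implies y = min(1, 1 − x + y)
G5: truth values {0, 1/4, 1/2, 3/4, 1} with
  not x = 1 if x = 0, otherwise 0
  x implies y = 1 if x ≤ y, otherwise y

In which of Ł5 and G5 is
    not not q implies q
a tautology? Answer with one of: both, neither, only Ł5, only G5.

only Ł5

In Ł5: every assignment gives 1 — tautology.
In G5: at q = 1/4 the value is 1/4 — not a tautology.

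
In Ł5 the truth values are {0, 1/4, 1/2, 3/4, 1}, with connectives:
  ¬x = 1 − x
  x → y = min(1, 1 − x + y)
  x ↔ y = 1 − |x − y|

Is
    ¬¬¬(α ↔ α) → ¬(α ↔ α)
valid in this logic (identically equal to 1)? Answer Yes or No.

α = 0 ↦ 1
α = 1/4 ↦ 1
α = 1/2 ↦ 1
α = 3/4 ↦ 1
α = 1 ↦ 1
Every assignment gives a value ≥ 1.

Yes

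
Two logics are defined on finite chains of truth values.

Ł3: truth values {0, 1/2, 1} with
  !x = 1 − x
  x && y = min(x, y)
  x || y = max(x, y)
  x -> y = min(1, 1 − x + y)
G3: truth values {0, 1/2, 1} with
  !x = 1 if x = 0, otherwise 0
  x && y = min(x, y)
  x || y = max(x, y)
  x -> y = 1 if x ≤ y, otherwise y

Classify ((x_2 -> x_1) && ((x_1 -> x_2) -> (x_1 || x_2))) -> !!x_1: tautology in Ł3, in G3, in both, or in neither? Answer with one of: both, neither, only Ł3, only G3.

only G3

In Ł3: at x_1 = 0, x_2 = 1/2 the value is 1/2 — not a tautology.
In G3: every assignment gives 1 — tautology.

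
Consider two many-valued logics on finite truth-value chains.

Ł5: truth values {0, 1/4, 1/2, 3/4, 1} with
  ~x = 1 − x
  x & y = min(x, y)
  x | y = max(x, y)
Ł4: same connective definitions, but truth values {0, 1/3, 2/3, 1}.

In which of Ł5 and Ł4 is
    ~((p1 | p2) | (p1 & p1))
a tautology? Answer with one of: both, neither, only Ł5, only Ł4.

neither

In Ł5: at p1 = 0, p2 = 1/4 the value is 3/4 — not a tautology.
In Ł4: at p1 = 0, p2 = 1/3 the value is 2/3 — not a tautology.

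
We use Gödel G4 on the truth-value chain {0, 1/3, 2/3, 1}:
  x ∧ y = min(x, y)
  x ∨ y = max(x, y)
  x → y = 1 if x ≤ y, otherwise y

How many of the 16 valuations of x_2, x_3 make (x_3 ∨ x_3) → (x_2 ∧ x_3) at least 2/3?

11

x_2 = 0, x_3 = 0 ↦ 1  ≥
x_2 = 0, x_3 = 1/3 ↦ 0  <
x_2 = 0, x_3 = 2/3 ↦ 0  <
x_2 = 0, x_3 = 1 ↦ 0  <
x_2 = 1/3, x_3 = 0 ↦ 1  ≥
x_2 = 1/3, x_3 = 1/3 ↦ 1  ≥
x_2 = 1/3, x_3 = 2/3 ↦ 1/3  <
x_2 = 1/3, x_3 = 1 ↦ 1/3  <
x_2 = 2/3, x_3 = 0 ↦ 1  ≥
x_2 = 2/3, x_3 = 1/3 ↦ 1  ≥
x_2 = 2/3, x_3 = 2/3 ↦ 1  ≥
x_2 = 2/3, x_3 = 1 ↦ 2/3  ≥
x_2 = 1, x_3 = 0 ↦ 1  ≥
x_2 = 1, x_3 = 1/3 ↦ 1  ≥
x_2 = 1, x_3 = 2/3 ↦ 1  ≥
x_2 = 1, x_3 = 1 ↦ 1  ≥
So 11 of the 16 assignments meet the threshold.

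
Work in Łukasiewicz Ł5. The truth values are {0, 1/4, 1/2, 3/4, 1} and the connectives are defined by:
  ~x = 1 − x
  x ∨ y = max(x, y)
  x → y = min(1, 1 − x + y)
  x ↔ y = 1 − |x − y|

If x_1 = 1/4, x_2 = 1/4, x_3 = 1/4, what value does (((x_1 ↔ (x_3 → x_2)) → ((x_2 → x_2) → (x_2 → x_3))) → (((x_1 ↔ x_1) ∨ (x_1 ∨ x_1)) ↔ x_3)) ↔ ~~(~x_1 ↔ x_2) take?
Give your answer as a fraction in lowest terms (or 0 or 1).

3/4

x_3 → x_2 = 1/4 → 1/4 = 1
x_1 ↔ (x_3 → x_2) = 1/4 ↔ 1 = 1/4
x_2 → x_2 = 1/4 → 1/4 = 1
x_2 → x_3 = 1/4 → 1/4 = 1
(x_2 → x_2) → (x_2 → x_3) = 1 → 1 = 1
(x_1 ↔ (x_3 → x_2)) → ((x_2 → x_2) → (x_2 → x_3)) = 1/4 → 1 = 1
x_1 ↔ x_1 = 1/4 ↔ 1/4 = 1
x_1 ∨ x_1 = 1/4 ∨ 1/4 = 1/4
(x_1 ↔ x_1) ∨ (x_1 ∨ x_1) = 1 ∨ 1/4 = 1
((x_1 ↔ x_1) ∨ (x_1 ∨ x_1)) ↔ x_3 = 1 ↔ 1/4 = 1/4
((x_1 ↔ (x_3 → x_2)) → ((x_2 → x_2) → (x_2 → x_3))) → (((x_1 ↔ x_1) ∨ (x_1 ∨ x_1)) ↔ x_3) = 1 → 1/4 = 1/4
~x_1 = ~1/4 = 3/4
~x_1 ↔ x_2 = 3/4 ↔ 1/4 = 1/2
~(~x_1 ↔ x_2) = ~1/2 = 1/2
~~(~x_1 ↔ x_2) = ~1/2 = 1/2
(((x_1 ↔ (x_3 → x_2)) → ((x_2 → x_2) → (x_2 → x_3))) → (((x_1 ↔ x_1) ∨ (x_1 ∨ x_1)) ↔ x_3)) ↔ ~~(~x_1 ↔ x_2) = 1/4 ↔ 1/2 = 3/4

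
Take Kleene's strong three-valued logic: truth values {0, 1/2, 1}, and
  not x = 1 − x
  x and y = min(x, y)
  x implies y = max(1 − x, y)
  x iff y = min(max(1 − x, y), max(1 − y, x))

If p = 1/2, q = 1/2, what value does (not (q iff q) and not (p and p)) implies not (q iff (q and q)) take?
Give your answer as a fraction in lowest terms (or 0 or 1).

q iff q = 1/2 iff 1/2 = 1/2
not (q iff q) = not 1/2 = 1/2
p and p = 1/2 and 1/2 = 1/2
not (p and p) = not 1/2 = 1/2
not (q iff q) and not (p and p) = 1/2 and 1/2 = 1/2
q and q = 1/2 and 1/2 = 1/2
q iff (q and q) = 1/2 iff 1/2 = 1/2
not (q iff (q and q)) = not 1/2 = 1/2
(not (q iff q) and not (p and p)) implies not (q iff (q and q)) = 1/2 implies 1/2 = 1/2

1/2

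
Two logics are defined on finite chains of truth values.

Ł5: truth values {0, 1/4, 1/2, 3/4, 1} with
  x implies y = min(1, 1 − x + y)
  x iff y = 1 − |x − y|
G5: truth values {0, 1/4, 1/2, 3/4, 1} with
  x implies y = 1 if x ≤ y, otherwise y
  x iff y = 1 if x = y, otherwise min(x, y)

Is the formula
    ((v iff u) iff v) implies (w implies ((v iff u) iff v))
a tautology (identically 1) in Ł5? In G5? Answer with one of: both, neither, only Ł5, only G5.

In Ł5: every assignment gives 1 — tautology.
In G5: every assignment gives 1 — tautology.

both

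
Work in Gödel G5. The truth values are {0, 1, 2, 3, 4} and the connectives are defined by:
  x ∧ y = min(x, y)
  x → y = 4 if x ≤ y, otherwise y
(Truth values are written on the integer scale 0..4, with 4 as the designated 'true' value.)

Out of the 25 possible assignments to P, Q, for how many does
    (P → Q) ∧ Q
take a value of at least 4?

5

value 4: 5 assignments (counts)
value 3: 5 assignments
value 2: 5 assignments
value 1: 5 assignments
value 0: 5 assignments
So 5 of the 25 assignments meet the threshold.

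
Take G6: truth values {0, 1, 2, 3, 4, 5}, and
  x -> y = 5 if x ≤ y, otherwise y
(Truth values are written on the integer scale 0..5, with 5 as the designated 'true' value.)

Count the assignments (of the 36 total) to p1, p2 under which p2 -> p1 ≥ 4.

22

value 5: 21 assignments (counts)
value 4: 1 assignment (counts)
value 3: 2 assignments
value 2: 3 assignments
value 1: 4 assignments
value 0: 5 assignments
So 22 of the 36 assignments meet the threshold.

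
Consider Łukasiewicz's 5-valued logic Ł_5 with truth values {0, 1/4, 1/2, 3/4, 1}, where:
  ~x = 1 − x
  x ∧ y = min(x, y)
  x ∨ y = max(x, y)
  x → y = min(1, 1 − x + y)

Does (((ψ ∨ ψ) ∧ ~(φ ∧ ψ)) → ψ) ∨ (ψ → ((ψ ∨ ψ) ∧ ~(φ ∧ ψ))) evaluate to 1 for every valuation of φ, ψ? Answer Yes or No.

At φ = 1/4, ψ = 1/4, for instance:
ψ ∨ ψ = 1/4 ∨ 1/4 = 1/4
φ ∧ ψ = 1/4 ∧ 1/4 = 1/4
~(φ ∧ ψ) = ~1/4 = 3/4
(ψ ∨ ψ) ∧ ~(φ ∧ ψ) = 1/4 ∧ 3/4 = 1/4
((ψ ∨ ψ) ∧ ~(φ ∧ ψ)) → ψ = 1/4 → 1/4 = 1
ψ → ((ψ ∨ ψ) ∧ ~(φ ∧ ψ)) = 1/4 → 1/4 = 1
(((ψ ∨ ψ) ∧ ~(φ ∧ ψ)) → ψ) ∨ (ψ → ((ψ ∨ ψ) ∧ ~(φ ∧ ψ))) = 1 ∨ 1 = 1
and checking the remaining 24 assignments likewise gives ≥ 1 in every case.

Yes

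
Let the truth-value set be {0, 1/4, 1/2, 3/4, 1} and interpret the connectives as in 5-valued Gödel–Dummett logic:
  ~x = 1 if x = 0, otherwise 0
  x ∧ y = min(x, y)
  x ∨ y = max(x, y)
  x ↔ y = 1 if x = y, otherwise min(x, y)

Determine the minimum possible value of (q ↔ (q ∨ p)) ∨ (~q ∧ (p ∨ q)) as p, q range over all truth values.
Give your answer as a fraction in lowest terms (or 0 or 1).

1/4

Take p = 1/4, q = 0:
q ∨ p = 0 ∨ 1/4 = 1/4
q ↔ (q ∨ p) = 0 ↔ 1/4 = 0
~q = ~0 = 1
p ∨ q = 1/4 ∨ 0 = 1/4
~q ∧ (p ∨ q) = 1 ∧ 1/4 = 1/4
(q ↔ (q ∨ p)) ∨ (~q ∧ (p ∨ q)) = 0 ∨ 1/4 = 1/4
No assignment yields a value below 1/4, so this is the minimum.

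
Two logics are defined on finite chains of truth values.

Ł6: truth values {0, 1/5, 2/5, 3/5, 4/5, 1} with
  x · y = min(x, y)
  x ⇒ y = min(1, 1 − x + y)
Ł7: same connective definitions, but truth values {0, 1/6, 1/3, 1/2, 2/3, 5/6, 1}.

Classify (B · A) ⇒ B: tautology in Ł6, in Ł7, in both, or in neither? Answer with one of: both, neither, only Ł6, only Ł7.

both

In Ł6: every assignment gives 1 — tautology.
In Ł7: every assignment gives 1 — tautology.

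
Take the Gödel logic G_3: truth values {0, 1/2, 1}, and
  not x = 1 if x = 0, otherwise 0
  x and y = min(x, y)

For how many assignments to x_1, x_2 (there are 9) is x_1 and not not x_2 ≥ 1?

x_1 = 0, x_2 = 0 ↦ 0  <
x_1 = 0, x_2 = 1/2 ↦ 0  <
x_1 = 0, x_2 = 1 ↦ 0  <
x_1 = 1/2, x_2 = 0 ↦ 0  <
x_1 = 1/2, x_2 = 1/2 ↦ 1/2  <
x_1 = 1/2, x_2 = 1 ↦ 1/2  <
x_1 = 1, x_2 = 0 ↦ 0  <
x_1 = 1, x_2 = 1/2 ↦ 1  ≥
x_1 = 1, x_2 = 1 ↦ 1  ≥
So 2 of the 9 assignments meet the threshold.

2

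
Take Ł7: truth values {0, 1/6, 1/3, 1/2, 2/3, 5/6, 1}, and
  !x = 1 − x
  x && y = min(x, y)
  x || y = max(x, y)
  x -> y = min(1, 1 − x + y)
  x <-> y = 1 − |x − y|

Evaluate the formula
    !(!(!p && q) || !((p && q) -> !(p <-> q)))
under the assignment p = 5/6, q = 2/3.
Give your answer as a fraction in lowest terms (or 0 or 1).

!p = !5/6 = 1/6
!p && q = 1/6 && 2/3 = 1/6
!(!p && q) = !1/6 = 5/6
p && q = 5/6 && 2/3 = 2/3
p <-> q = 5/6 <-> 2/3 = 5/6
!(p <-> q) = !5/6 = 1/6
(p && q) -> !(p <-> q) = 2/3 -> 1/6 = 1/2
!((p && q) -> !(p <-> q)) = !1/2 = 1/2
!(!p && q) || !((p && q) -> !(p <-> q)) = 5/6 || 1/2 = 5/6
!(!(!p && q) || !((p && q) -> !(p <-> q))) = !5/6 = 1/6

1/6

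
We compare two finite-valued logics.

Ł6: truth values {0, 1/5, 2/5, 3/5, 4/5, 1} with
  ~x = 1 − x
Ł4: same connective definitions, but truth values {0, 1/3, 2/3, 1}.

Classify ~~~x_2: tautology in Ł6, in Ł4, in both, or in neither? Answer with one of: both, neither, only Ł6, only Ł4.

neither

In Ł6: at x_2 = 1/5 the value is 4/5 — not a tautology.
In Ł4: at x_2 = 1/3 the value is 2/3 — not a tautology.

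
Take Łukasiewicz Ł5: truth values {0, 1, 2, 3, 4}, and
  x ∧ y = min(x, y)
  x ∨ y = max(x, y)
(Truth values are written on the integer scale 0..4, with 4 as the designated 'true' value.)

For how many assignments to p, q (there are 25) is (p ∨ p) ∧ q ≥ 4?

value 4: 1 assignment (counts)
value 3: 3 assignments
value 2: 5 assignments
value 1: 7 assignments
value 0: 9 assignments
So 1 of the 25 assignments meets the threshold.

1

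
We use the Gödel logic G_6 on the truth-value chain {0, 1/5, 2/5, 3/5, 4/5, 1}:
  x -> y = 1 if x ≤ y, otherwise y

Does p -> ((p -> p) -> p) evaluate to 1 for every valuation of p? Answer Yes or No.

p = 0 ↦ 1
p = 1/5 ↦ 1
p = 2/5 ↦ 1
p = 3/5 ↦ 1
p = 4/5 ↦ 1
p = 1 ↦ 1
Every assignment gives a value ≥ 1.

Yes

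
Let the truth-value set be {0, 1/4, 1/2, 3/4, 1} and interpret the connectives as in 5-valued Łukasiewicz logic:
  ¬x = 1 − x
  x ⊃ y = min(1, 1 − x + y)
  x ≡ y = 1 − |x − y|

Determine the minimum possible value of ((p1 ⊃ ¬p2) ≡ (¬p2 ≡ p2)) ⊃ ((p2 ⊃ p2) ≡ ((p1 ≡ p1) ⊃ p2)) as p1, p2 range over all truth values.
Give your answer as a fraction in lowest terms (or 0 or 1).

1/2

Take p1 = 0, p2 = 1/2:
¬p2 = ¬1/2 = 1/2
p1 ⊃ ¬p2 = 0 ⊃ 1/2 = 1
¬p2 = ¬1/2 = 1/2
¬p2 ≡ p2 = 1/2 ≡ 1/2 = 1
(p1 ⊃ ¬p2) ≡ (¬p2 ≡ p2) = 1 ≡ 1 = 1
p2 ⊃ p2 = 1/2 ⊃ 1/2 = 1
p1 ≡ p1 = 0 ≡ 0 = 1
(p1 ≡ p1) ⊃ p2 = 1 ⊃ 1/2 = 1/2
(p2 ⊃ p2) ≡ ((p1 ≡ p1) ⊃ p2) = 1 ≡ 1/2 = 1/2
((p1 ⊃ ¬p2) ≡ (¬p2 ≡ p2)) ⊃ ((p2 ⊃ p2) ≡ ((p1 ≡ p1) ⊃ p2)) = 1 ⊃ 1/2 = 1/2
No assignment yields a value below 1/2, so this is the minimum.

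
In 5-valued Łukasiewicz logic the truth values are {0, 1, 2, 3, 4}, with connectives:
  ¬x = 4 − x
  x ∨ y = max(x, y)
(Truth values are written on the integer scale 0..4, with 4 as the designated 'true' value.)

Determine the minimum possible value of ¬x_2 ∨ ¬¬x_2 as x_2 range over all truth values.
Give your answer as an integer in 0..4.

2

Take x_2 = 2:
¬x_2 = ¬2 = 2
¬x_2 = ¬2 = 2
¬¬x_2 = ¬2 = 2
¬x_2 ∨ ¬¬x_2 = 2 ∨ 2 = 2
No assignment yields a value below 2, so this is the minimum.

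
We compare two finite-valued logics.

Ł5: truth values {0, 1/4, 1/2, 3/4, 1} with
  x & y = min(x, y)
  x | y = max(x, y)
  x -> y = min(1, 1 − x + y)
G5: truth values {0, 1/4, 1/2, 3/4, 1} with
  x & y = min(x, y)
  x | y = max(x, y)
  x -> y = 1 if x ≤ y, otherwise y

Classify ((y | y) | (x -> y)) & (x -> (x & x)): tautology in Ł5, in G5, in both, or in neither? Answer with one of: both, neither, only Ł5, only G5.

neither

In Ł5: at x = 1/4, y = 0 the value is 3/4 — not a tautology.
In G5: at x = 1/4, y = 0 the value is 0 — not a tautology.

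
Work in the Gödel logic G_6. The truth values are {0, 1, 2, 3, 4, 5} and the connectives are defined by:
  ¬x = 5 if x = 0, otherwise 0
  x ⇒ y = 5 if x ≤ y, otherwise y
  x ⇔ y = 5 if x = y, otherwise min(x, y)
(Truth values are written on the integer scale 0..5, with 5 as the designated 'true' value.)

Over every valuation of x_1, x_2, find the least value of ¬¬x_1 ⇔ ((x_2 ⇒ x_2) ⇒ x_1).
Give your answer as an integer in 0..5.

Take x_1 = 1, x_2 = 0:
¬x_1 = ¬1 = 0
¬¬x_1 = ¬0 = 5
x_2 ⇒ x_2 = 0 ⇒ 0 = 5
(x_2 ⇒ x_2) ⇒ x_1 = 5 ⇒ 1 = 1
¬¬x_1 ⇔ ((x_2 ⇒ x_2) ⇒ x_1) = 5 ⇔ 1 = 1
No assignment yields a value below 1, so this is the minimum.

1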